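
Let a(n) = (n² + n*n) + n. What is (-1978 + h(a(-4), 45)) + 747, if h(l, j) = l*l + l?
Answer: -419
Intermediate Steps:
a(n) = n + 2*n² (a(n) = (n² + n²) + n = 2*n² + n = n + 2*n²)
h(l, j) = l + l² (h(l, j) = l² + l = l + l²)
(-1978 + h(a(-4), 45)) + 747 = (-1978 + (-4*(1 + 2*(-4)))*(1 - 4*(1 + 2*(-4)))) + 747 = (-1978 + (-4*(1 - 8))*(1 - 4*(1 - 8))) + 747 = (-1978 + (-4*(-7))*(1 - 4*(-7))) + 747 = (-1978 + 28*(1 + 28)) + 747 = (-1978 + 28*29) + 747 = (-1978 + 812) + 747 = -1166 + 747 = -419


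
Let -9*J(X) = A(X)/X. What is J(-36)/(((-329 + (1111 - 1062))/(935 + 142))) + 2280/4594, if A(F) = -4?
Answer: 9443023/17365320 ≈ 0.54379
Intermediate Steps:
J(X) = 4/(9*X) (J(X) = -(-4)/(9*X) = 4/(9*X))
J(-36)/(((-329 + (1111 - 1062))/(935 + 142))) + 2280/4594 = ((4/9)/(-36))/(((-329 + (1111 - 1062))/(935 + 142))) + 2280/4594 = ((4/9)*(-1/36))/(((-329 + 49)/1077)) + 2280*(1/4594) = -1/(81*((-280*1/1077))) + 1140/2297 = -1/(81*(-280/1077)) + 1140/2297 = -1/81*(-1077/280) + 1140/2297 = 359/7560 + 1140/2297 = 9443023/17365320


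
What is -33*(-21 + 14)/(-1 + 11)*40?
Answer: 924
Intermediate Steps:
-33*(-21 + 14)/(-1 + 11)*40 = -(-231)/10*40 = -33*(-7/10)*40 = (231/10)*40 = 924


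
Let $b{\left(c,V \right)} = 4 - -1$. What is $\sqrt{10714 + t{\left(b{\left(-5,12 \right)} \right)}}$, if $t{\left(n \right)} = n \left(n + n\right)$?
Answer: $6 \sqrt{299} \approx 103.75$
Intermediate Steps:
$b{\left(c,V \right)} = 5$ ($b{\left(c,V \right)} = 4 + 1 = 5$)
$t{\left(n \right)} = 2 n^{2}$ ($t{\left(n \right)} = n 2 n = 2 n^{2}$)
$\sqrt{10714 + t{\left(b{\left(-5,12 \right)} \right)}} = \sqrt{10714 + 2 \cdot 5^{2}} = \sqrt{10714 + 2 \cdot 25} = \sqrt{10714 + 50} = \sqrt{10764} = 6 \sqrt{299}$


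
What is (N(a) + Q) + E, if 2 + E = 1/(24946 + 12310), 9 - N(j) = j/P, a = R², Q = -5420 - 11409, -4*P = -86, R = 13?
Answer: -26961571061/1602008 ≈ -16830.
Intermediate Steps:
P = 43/2 (P = -¼*(-86) = 43/2 ≈ 21.500)
Q = -16829
a = 169 (a = 13² = 169)
N(j) = 9 - 2*j/43 (N(j) = 9 - j/43/2 = 9 - j*2/43 = 9 - 2*j/43)
E = -74511/37256 (E = -2 + 1/(24946 + 12310) = -2 + 1/37256 = -74511/37256 ≈ -2.0000)
(N(a) + Q) + E = ((9 - 2/43*169) - 16829) - 74511/37256 = ((9 - 338/43) - 16829) - 74511/37256 = (49/43 - 16829) - 74511/37256 = -723598/43 - 74511/37256 = -26961571061/1602008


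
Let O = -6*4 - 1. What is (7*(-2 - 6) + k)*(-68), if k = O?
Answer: 5508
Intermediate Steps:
O = -25 (O = -24 - 1 = -25)
k = -25
(7*(-2 - 6) + k)*(-68) = (7*(-2 - 6) - 25)*(-68) = (7*(-8) - 25)*(-68) = (-56 - 25)*(-68) = -81*(-68) = 5508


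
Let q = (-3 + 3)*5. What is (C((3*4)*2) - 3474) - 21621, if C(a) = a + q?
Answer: -25071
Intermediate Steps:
q = 0 (q = 0*5 = 0)
C(a) = a (C(a) = a + 0 = a)
(C((3*4)*2) - 3474) - 21621 = ((3*4)*2 - 3474) - 21621 = (12*2 - 3474) - 21621 = (24 - 3474) - 21621 = -3450 - 21621 = -25071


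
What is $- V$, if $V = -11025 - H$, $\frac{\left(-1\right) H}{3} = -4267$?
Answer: $23826$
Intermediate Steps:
$H = 12801$ ($H = \left(-3\right) \left(-4267\right) = 12801$)
$V = -23826$ ($V = -11025 - 12801 = -23826$)
$- V = \left(-1\right) \left(-23826\right) = 23826$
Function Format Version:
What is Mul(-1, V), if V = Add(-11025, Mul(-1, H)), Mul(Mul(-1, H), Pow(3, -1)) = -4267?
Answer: 23826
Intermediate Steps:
H = 12801 (H = Mul(-3, -4267) = 12801)
V = -23826 (V = Add(-11025, Mul(-1, 12801)) = Add(-11025, -12801) = -23826)
Mul(-1, V) = Mul(-1, -23826) = 23826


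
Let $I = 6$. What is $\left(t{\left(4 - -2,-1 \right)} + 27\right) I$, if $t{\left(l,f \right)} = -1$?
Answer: $156$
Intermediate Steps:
$\left(t{\left(4 - -2,-1 \right)} + 27\right) I = \left(-1 + 27\right) 6 = 26 \cdot 6 = 156$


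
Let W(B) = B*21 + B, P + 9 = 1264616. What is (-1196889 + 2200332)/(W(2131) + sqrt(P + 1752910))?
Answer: 47043414726/2194904407 - 1003443*sqrt(3017517)/2194904407 ≈ 20.639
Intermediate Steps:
P = 1264607 (P = -9 + 1264616 = 1264607)
W(B) = 22*B (W(B) = 21*B + B = 22*B)
(-1196889 + 2200332)/(W(2131) + sqrt(P + 1752910)) = (-1196889 + 2200332)/(22*2131 + sqrt(1264607 + 1752910)) = 1003443/(46882 + sqrt(3017517))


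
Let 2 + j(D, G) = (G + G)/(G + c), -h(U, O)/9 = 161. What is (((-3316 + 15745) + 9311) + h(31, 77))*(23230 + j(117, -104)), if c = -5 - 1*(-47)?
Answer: 14613010052/31 ≈ 4.7139e+8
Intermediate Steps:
c = 42 (c = -5 + 47 = 42)
h(U, O) = -1449 (h(U, O) = -9*161 = -1449)
j(D, G) = -2 + 2*G/(42 + G) (j(D, G) = -2 + (G + G)/(G + 42) = -2 + (2*G)/(42 + G) = -2 + 2*G/(42 + G))
(((-3316 + 15745) + 9311) + h(31, 77))*(23230 + j(117, -104)) = (((-3316 + 15745) + 9311) - 1449)*(23230 - 84/(42 - 104)) = ((12429 + 9311) - 1449)*(23230 - 84/(-62)) = (21740 - 1449)*(23230 - 84*(-1/62)) = 20291*(23230 + 42/31) = 20291*(720172/31) = 14613010052/31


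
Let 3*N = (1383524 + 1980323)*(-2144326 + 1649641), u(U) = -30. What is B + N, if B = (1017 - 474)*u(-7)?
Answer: -554681567355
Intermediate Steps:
B = -16290 (B = (1017 - 474)*(-30) = 543*(-30) = -16290)
N = -554681551065 (N = ((1383524 + 1980323)*(-2144326 + 1649641))/3 = (3363847*(-494685))/3 = (⅓)*(-1664044653195) = -554681551065)
B + N = -16290 - 554681551065 = -554681567355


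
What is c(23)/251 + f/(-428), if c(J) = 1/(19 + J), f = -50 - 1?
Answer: 269035/2255988 ≈ 0.11925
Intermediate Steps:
f = -51 (f = -50 - 1*1 = -50 - 1 = -51)
c(23)/251 + f/(-428) = 1/((19 + 23)*251) - 51/(-428) = (1/251)/42 - 51*(-1/428) = (1/42)*(1/251) + 51/428 = 1/10542 + 51/428 = 269035/2255988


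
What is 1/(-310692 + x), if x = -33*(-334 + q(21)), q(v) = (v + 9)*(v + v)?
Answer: -1/341250 ≈ -2.9304e-6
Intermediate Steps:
q(v) = 2*v*(9 + v) (q(v) = (9 + v)*(2*v) = 2*v*(9 + v))
x = -30558 (x = -33*(-334 + 2*21*(9 + 21)) = -33*(-334 + 2*21*30) = -33*(-334 + 1260) = -33*926 = -30558)
1/(-310692 + x) = 1/(-310692 - 30558) = 1/(-341250) = -1/341250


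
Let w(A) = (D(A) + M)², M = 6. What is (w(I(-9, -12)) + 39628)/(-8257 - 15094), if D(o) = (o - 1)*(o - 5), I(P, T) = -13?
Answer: -106192/23351 ≈ -4.5476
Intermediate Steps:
D(o) = (-1 + o)*(-5 + o)
w(A) = (11 + A² - 6*A)² (w(A) = ((5 + A² - 6*A) + 6)² = (11 + A² - 6*A)²)
(w(I(-9, -12)) + 39628)/(-8257 - 15094) = ((11 + (-13)² - 6*(-13))² + 39628)/(-8257 - 15094) = ((11 + 169 + 78)² + 39628)/(-23351) = (258² + 39628)*(-1/23351) = (66564 + 39628)*(-1/23351) = 106192*(-1/23351) = -106192/23351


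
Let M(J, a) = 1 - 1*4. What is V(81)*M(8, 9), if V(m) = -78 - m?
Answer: 477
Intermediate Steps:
M(J, a) = -3 (M(J, a) = 1 - 4 = -3)
V(81)*M(8, 9) = (-78 - 1*81)*(-3) = (-78 - 81)*(-3) = -159*(-3) = 477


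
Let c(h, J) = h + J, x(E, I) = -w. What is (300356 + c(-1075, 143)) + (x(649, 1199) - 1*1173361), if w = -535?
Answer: -873402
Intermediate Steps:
x(E, I) = 535 (x(E, I) = -1*(-535) = 535)
c(h, J) = J + h
(300356 + c(-1075, 143)) + (x(649, 1199) - 1*1173361) = (300356 + (143 - 1075)) + (535 - 1*1173361) = (300356 - 932) + (535 - 1173361) = 299424 - 1172826 = -873402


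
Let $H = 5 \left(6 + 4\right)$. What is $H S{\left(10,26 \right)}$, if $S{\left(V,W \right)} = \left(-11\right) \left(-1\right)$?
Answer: $550$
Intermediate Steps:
$S{\left(V,W \right)} = 11$
$H = 50$ ($H = 5 \cdot 10 = 50$)
$H S{\left(10,26 \right)} = 50 \cdot 11 = 550$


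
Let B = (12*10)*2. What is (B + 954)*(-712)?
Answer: -850128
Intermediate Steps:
B = 240 (B = 120*2 = 240)
(B + 954)*(-712) = (240 + 954)*(-712) = 1194*(-712) = -850128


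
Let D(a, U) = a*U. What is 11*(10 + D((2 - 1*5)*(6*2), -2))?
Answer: 902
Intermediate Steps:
D(a, U) = U*a
11*(10 + D((2 - 1*5)*(6*2), -2)) = 11*(10 - 2*(2 - 1*5)*6*2) = 11*(10 - 2*(2 - 5)*12) = 11*(10 - (-6)*12) = 11*(10 - 2*(-36)) = 11*(10 + 72) = 11*82 = 902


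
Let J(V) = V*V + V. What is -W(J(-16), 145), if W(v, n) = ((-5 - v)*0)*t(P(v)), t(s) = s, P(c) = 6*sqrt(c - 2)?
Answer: 0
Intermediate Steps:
J(V) = V + V**2 (J(V) = V**2 + V = V + V**2)
P(c) = 6*sqrt(-2 + c)
W(v, n) = 0 (W(v, n) = ((-5 - v)*0)*(6*sqrt(-2 + v)) = 0*(6*sqrt(-2 + v)) = 0)
-W(J(-16), 145) = -1*0 = 0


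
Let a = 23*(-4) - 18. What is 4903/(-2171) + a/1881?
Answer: -860123/371241 ≈ -2.3169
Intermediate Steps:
a = -110 (a = -92 - 18 = -110)
4903/(-2171) + a/1881 = 4903/(-2171) - 110/1881 = 4903*(-1/2171) - 110*1/1881 = -4903/2171 - 10/171 = -860123/371241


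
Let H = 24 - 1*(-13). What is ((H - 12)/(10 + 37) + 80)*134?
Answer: 507190/47 ≈ 10791.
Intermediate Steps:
H = 37 (H = 24 + 13 = 37)
((H - 12)/(10 + 37) + 80)*134 = ((37 - 12)/(10 + 37) + 80)*134 = (25/47 + 80)*134 = (3785/47)*134 = 507190/47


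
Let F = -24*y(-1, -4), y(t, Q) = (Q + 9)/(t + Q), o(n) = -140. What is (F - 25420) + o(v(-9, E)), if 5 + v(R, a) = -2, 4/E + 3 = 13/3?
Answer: -25536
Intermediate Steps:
E = 3 (E = 4/(-3 + 13/3) = 4/(4/3) = 4*(¾) = 3)
v(R, a) = -7 (v(R, a) = -5 - 2 = -7)
y(t, Q) = (9 + Q)/(Q + t)
F = 24 (F = -24*(9 - 4)/(-4 - 1) = -24*5/(-5) = -(-24)*5/5 = -24*(-1) = 24)
(F - 25420) + o(v(-9, E)) = (24 - 25420) - 140 = -25396 - 140 = -25536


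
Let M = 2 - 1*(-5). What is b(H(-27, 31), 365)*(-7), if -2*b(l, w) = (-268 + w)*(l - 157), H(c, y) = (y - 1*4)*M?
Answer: 10864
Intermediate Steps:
M = 7 (M = 2 + 5 = 7)
H(c, y) = -28 + 7*y (H(c, y) = (y - 1*4)*7 = (y - 4)*7 = (-4 + y)*7 = -28 + 7*y)
b(l, w) = -(-268 + w)*(-157 + l)/2 (b(l, w) = -(-268 + w)*(l - 157)/2 = -(-268 + w)*(-157 + l)/2)
b(H(-27, 31), 365)*(-7) = (-21038 + 134*(-28 + 7*31) + (157/2)*365 - ½*(-28 + 7*31)*365)*(-7) = (-21038 + 134*(-28 + 217) + 57305/2 - ½*(-28 + 217)*365)*(-7) = (-21038 + 134*189 + 57305/2 - ½*189*365)*(-7) = (-21038 + 25326 + 57305/2 - 68985/2)*(-7) = -1552*(-7) = 10864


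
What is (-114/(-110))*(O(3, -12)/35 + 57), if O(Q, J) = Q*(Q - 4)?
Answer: 113544/1925 ≈ 58.984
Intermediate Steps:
O(Q, J) = Q*(-4 + Q)
(-114/(-110))*(O(3, -12)/35 + 57) = (-114/(-110))*((3*(-4 + 3))/35 + 57) = (-114*(-1/110))*((3*(-1))*(1/35) + 57) = 57*(-3*1/35 + 57)/55 = 57*(-3/35 + 57)/55 = (57/55)*(1992/35) = 113544/1925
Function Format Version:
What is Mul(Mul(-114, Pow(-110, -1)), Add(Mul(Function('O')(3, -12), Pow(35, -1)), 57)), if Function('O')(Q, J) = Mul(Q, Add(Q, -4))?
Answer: Rational(113544, 1925) ≈ 58.984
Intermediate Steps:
Function('O')(Q, J) = Mul(Q, Add(-4, Q))
Mul(Mul(-114, Pow(-110, -1)), Add(Mul(Function('O')(3, -12), Pow(35, -1)), 57)) = Mul(Mul(-114, Pow(-110, -1)), Add(Mul(Mul(3, Add(-4, 3)), Pow(35, -1)), 57)) = Mul(Mul(-114, Rational(-1, 110)), Add(Mul(Mul(3, -1), Rational(1, 35)), 57)) = Mul(Rational(57, 55), Add(Mul(-3, Rational(1, 35)), 57)) = Mul(Rational(57, 55), Add(Rational(-3, 35), 57)) = Mul(Rational(57, 55), Rational(1992, 35)) = Rational(113544, 1925)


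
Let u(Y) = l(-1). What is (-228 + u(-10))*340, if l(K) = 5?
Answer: -75820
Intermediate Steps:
u(Y) = 5
(-228 + u(-10))*340 = (-228 + 5)*340 = -223*340 = -75820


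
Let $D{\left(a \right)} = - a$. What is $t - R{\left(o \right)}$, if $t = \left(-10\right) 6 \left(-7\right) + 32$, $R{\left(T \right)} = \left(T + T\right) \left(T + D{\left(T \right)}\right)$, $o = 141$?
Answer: $452$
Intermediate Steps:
$R{\left(T \right)} = 0$ ($R{\left(T \right)} = \left(T + T\right) \left(T - T\right) = 2 T 0 = 0$)
$t = 452$ ($t = \left(-60\right) \left(-7\right) + 32 = 420 + 32 = 452$)
$t - R{\left(o \right)} = 452 - 0 = 452 + 0 = 452$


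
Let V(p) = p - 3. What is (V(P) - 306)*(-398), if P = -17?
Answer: 129748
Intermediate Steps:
V(p) = -3 + p
(V(P) - 306)*(-398) = ((-3 - 17) - 306)*(-398) = (-20 - 306)*(-398) = -326*(-398) = 129748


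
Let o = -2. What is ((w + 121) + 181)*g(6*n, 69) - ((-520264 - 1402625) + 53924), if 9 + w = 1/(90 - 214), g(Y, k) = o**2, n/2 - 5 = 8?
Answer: 57974246/31 ≈ 1.8701e+6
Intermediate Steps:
n = 26 (n = 10 + 2*8 = 10 + 16 = 26)
g(Y, k) = 4 (g(Y, k) = (-2)**2 = 4)
w = -1117/124 (w = -9 + 1/(90 - 214) = -9 + 1/(-124) = -9 - 1/124 = -1117/124 ≈ -9.0081)
((w + 121) + 181)*g(6*n, 69) - ((-520264 - 1402625) + 53924) = ((-1117/124 + 121) + 181)*4 - ((-520264 - 1402625) + 53924) = (13887/124 + 181)*4 - (-1922889 + 53924) = (36331/124)*4 - 1*(-1868965) = 36331/31 + 1868965 = 57974246/31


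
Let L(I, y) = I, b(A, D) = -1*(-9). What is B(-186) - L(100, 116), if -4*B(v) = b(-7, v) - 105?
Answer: -76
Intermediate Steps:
b(A, D) = 9
B(v) = 24 (B(v) = -(9 - 105)/4 = -1/4*(-96) = 24)
B(-186) - L(100, 116) = 24 - 1*100 = 24 - 100 = -76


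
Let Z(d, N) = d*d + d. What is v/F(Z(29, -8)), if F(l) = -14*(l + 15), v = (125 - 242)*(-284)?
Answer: -5538/2065 ≈ -2.6818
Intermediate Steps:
Z(d, N) = d + d**2 (Z(d, N) = d**2 + d = d + d**2)
v = 33228 (v = -117*(-284) = 33228)
F(l) = -210 - 14*l (F(l) = -14*(15 + l) = -210 - 14*l)
v/F(Z(29, -8)) = 33228/(-210 - 406*(1 + 29)) = 33228/(-210 - 406*30) = 33228/(-210 - 14*870) = 33228/(-210 - 12180) = 33228/(-12390) = 33228*(-1/12390) = -5538/2065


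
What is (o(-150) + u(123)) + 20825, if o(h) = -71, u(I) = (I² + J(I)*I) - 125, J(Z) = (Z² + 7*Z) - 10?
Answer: 2001298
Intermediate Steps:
J(Z) = -10 + Z² + 7*Z
u(I) = -125 + I² + I*(-10 + I² + 7*I) (u(I) = (I² + (-10 + I² + 7*I)*I) - 125 = (I² + I*(-10 + I² + 7*I)) - 125 = -125 + I² + I*(-10 + I² + 7*I))
(o(-150) + u(123)) + 20825 = (-71 + (-125 + 123³ - 10*123 + 8*123²)) + 20825 = (-71 + (-125 + 1860867 - 1230 + 8*15129)) + 20825 = (-71 + (-125 + 1860867 - 1230 + 121032)) + 20825 = (-71 + 1980544) + 20825 = 1980473 + 20825 = 2001298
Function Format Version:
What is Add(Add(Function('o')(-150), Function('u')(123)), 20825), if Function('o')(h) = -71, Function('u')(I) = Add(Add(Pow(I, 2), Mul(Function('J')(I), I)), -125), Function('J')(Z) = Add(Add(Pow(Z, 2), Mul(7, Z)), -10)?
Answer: 2001298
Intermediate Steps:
Function('J')(Z) = Add(-10, Pow(Z, 2), Mul(7, Z))
Function('u')(I) = Add(-125, Pow(I, 2), Mul(I, Add(-10, Pow(I, 2), Mul(7, I)))) (Function('u')(I) = Add(Add(Pow(I, 2), Mul(Add(-10, Pow(I, 2), Mul(7, I)), I)), -125) = Add(Add(Pow(I, 2), Mul(I, Add(-10, Pow(I, 2), Mul(7, I)))), -125) = Add(-125, Pow(I, 2), Mul(I, Add(-10, Pow(I, 2), Mul(7, I)))))
Add(Add(Function('o')(-150), Function('u')(123)), 20825) = Add(Add(-71, Add(-125, Pow(123, 3), Mul(-10, 123), Mul(8, Pow(123, 2)))), 20825) = Add(Add(-71, Add(-125, 1860867, -1230, Mul(8, 15129))), 20825) = Add(Add(-71, Add(-125, 1860867, -1230, 121032)), 20825) = Add(Add(-71, 1980544), 20825) = Add(1980473, 20825) = 2001298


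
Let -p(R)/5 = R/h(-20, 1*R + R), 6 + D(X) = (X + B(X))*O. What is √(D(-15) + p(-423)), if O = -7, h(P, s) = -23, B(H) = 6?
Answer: 2*I*√4623/23 ≈ 5.9124*I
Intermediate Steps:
D(X) = -48 - 7*X (D(X) = -6 + (X + 6)*(-7) = -6 + (6 + X)*(-7) = -6 + (-42 - 7*X) = -48 - 7*X)
p(R) = 5*R/23 (p(R) = -5*R/(-23) = -5*R*(-1)/23 = -(-5)*R/23 = 5*R/23)
√(D(-15) + p(-423)) = √((-48 - 7*(-15)) + (5/23)*(-423)) = √((-48 + 105) - 2115/23) = √(57 - 2115/23) = √(-804/23) = 2*I*√4623/23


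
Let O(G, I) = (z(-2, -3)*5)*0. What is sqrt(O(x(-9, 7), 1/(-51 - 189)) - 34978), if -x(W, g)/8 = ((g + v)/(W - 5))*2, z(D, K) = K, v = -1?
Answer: I*sqrt(34978) ≈ 187.02*I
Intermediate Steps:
x(W, g) = -16*(-1 + g)/(-5 + W) (x(W, g) = -8*(g - 1)/(W - 5)*2 = -8*(-1 + g)/(-5 + W)*2 = -16*(-1 + g)/(-5 + W))
O(G, I) = 0 (O(G, I) = -3*5*0 = -15*0 = 0)
sqrt(O(x(-9, 7), 1/(-51 - 189)) - 34978) = sqrt(0 - 34978) = sqrt(-34978) = I*sqrt(34978)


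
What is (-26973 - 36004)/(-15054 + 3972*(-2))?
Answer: 62977/22998 ≈ 2.7384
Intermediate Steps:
(-26973 - 36004)/(-15054 + 3972*(-2)) = -62977/(-15054 - 7944) = -62977/(-22998) = -62977*(-1/22998) = 62977/22998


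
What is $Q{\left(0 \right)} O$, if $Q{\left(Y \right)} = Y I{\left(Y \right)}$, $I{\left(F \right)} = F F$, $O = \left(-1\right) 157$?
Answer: $0$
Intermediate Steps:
$O = -157$
$I{\left(F \right)} = F^{2}$
$Q{\left(Y \right)} = Y^{3}$ ($Q{\left(Y \right)} = Y Y^{2} = Y^{3}$)
$Q{\left(0 \right)} O = 0^{3} \left(-157\right) = 0 \left(-157\right) = 0$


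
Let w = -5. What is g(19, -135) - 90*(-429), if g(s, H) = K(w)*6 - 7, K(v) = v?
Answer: 38573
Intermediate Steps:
g(s, H) = -37 (g(s, H) = -5*6 - 7 = -30 - 7 = -37)
g(19, -135) - 90*(-429) = -37 - 90*(-429) = -37 - 1*(-38610) = -37 + 38610 = 38573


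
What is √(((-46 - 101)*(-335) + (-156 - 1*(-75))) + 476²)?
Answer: 2*√68935 ≈ 525.11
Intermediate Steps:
√(((-46 - 101)*(-335) + (-156 - 1*(-75))) + 476²) = √((-147*(-335) + (-156 + 75)) + 226576) = √((49245 - 81) + 226576) = √(49164 + 226576) = √275740 = 2*√68935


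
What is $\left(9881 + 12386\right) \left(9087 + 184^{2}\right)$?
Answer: $956211781$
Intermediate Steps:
$\left(9881 + 12386\right) \left(9087 + 184^{2}\right) = 22267 \left(9087 + 33856\right) = 22267 \cdot 42943 = 956211781$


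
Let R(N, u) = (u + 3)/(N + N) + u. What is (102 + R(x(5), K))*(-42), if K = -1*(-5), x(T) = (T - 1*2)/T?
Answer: -4774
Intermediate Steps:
x(T) = (-2 + T)/T (x(T) = (T - 2)/T = (-2 + T)/T)
K = 5
R(N, u) = u + (3 + u)/(2*N) (R(N, u) = (3 + u)/((2*N)) + u = (3 + u)*(1/(2*N)) + u = (3 + u)/(2*N) + u = u + (3 + u)/(2*N))
(102 + R(x(5), K))*(-42) = (102 + (3 + 5 + 2*((-2 + 5)/5)*5)/(2*(((-2 + 5)/5))))*(-42) = (102 + (3 + 5 + 2*((⅕)*3)*5)/(2*(((⅕)*3))))*(-42) = (102 + (3 + 5 + 2*(⅗)*5)/(2*(⅗)))*(-42) = (102 + (½)*(5/3)*(3 + 5 + 6))*(-42) = (102 + (½)*(5/3)*14)*(-42) = (102 + 35/3)*(-42) = (341/3)*(-42) = -4774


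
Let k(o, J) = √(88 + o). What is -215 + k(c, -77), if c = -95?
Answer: -215 + I*√7 ≈ -215.0 + 2.6458*I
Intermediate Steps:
-215 + k(c, -77) = -215 + √(88 - 95) = -215 + √(-7) = -215 + I*√7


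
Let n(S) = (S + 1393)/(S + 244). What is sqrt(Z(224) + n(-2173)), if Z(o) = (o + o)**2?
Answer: 2*sqrt(20745258819)/643 ≈ 448.00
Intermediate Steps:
Z(o) = 4*o**2 (Z(o) = (2*o)**2 = 4*o**2)
n(S) = (1393 + S)/(244 + S)
sqrt(Z(224) + n(-2173)) = sqrt(4*224**2 + (1393 - 2173)/(244 - 2173)) = sqrt(4*50176 - 780/(-1929)) = sqrt(200704 - 1/1929*(-780)) = sqrt(200704 + 260/643) = sqrt(129052932/643) = 2*sqrt(20745258819)/643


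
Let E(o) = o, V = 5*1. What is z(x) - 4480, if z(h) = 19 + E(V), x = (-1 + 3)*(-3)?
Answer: -4456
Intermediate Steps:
x = -6 (x = 2*(-3) = -6)
V = 5
z(h) = 24 (z(h) = 19 + 5 = 24)
z(x) - 4480 = 24 - 4480 = -4456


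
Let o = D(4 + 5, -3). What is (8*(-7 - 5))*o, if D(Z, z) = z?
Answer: 288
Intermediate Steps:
o = -3
(8*(-7 - 5))*o = (8*(-7 - 5))*(-3) = (8*(-12))*(-3) = -96*(-3) = 288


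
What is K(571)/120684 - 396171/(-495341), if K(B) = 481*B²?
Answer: 77730020966825/59779733244 ≈ 1300.3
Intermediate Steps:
K(571)/120684 - 396171/(-495341) = (481*571²)/120684 - 396171/(-495341) = (481*326041)*(1/120684) - 396171*(-1/495341) = 156825721*(1/120684) + 396171/495341 = 156825721/120684 + 396171/495341 = 77730020966825/59779733244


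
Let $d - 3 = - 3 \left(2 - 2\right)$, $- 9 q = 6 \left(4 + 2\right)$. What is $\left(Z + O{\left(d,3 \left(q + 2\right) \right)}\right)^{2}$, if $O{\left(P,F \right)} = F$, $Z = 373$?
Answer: $134689$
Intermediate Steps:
$q = -4$ ($q = - \frac{6 \left(4 + 2\right)}{9} = - \frac{6 \cdot 6}{9} = \left(- \frac{1}{9}\right) 36 = -4$)
$d = 3$ ($d = 3 - 3 \left(2 - 2\right) = 3 - 0 = 3 + 0 = 3$)
$\left(Z + O{\left(d,3 \left(q + 2\right) \right)}\right)^{2} = \left(373 + 3 \left(-4 + 2\right)\right)^{2} = \left(373 + 3 \left(-2\right)\right)^{2} = \left(373 - 6\right)^{2} = 367^{2} = 134689$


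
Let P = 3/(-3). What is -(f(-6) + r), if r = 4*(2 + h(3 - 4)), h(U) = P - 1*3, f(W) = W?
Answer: 14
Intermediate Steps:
P = -1 (P = 3*(-⅓) = -1)
h(U) = -4 (h(U) = -1 - 1*3 = -1 - 3 = -4)
r = -8 (r = 4*(2 - 4) = 4*(-2) = -8)
-(f(-6) + r) = -(-6 - 8) = -1*(-14) = 14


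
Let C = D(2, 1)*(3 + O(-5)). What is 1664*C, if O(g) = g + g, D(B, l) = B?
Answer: -23296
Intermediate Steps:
O(g) = 2*g
C = -14 (C = 2*(3 + 2*(-5)) = 2*(3 - 10) = 2*(-7) = -14)
1664*C = 1664*(-14) = -23296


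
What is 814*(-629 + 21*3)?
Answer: -460724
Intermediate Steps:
814*(-629 + 21*3) = 814*(-629 + 63) = 814*(-566) = -460724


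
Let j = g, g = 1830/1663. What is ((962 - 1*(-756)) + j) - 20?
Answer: 2825604/1663 ≈ 1699.1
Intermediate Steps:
g = 1830/1663 (g = 1830*(1/1663) = 1830/1663 ≈ 1.1004)
j = 1830/1663 ≈ 1.1004
((962 - 1*(-756)) + j) - 20 = ((962 - 1*(-756)) + 1830/1663) - 20 = ((962 + 756) + 1830/1663) - 20 = (1718 + 1830/1663) - 20 = 2858864/1663 - 20 = 2825604/1663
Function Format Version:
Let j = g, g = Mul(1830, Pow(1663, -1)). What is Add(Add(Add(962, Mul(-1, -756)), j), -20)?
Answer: Rational(2825604, 1663) ≈ 1699.1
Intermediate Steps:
g = Rational(1830, 1663) (g = Mul(1830, Rational(1, 1663)) = Rational(1830, 1663) ≈ 1.1004)
j = Rational(1830, 1663) ≈ 1.1004
Add(Add(Add(962, Mul(-1, -756)), j), -20) = Add(Add(Add(962, Mul(-1, -756)), Rational(1830, 1663)), -20) = Add(Add(Add(962, 756), Rational(1830, 1663)), -20) = Add(Add(1718, Rational(1830, 1663)), -20) = Add(Rational(2858864, 1663), -20) = Rational(2825604, 1663)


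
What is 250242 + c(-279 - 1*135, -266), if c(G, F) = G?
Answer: 249828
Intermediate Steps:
250242 + c(-279 - 1*135, -266) = 250242 + (-279 - 1*135) = 250242 + (-279 - 135) = 250242 - 414 = 249828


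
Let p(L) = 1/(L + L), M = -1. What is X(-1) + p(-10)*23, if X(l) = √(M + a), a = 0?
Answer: -23/20 + I ≈ -1.15 + 1.0*I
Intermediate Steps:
X(l) = I (X(l) = √(-1 + 0) = √(-1) = I)
p(L) = 1/(2*L)
X(-1) + p(-10)*23 = I + ((½)/(-10))*23 = I + ((½)*(-⅒))*23 = I - 1/20*23 = I - 23/20 = -23/20 + I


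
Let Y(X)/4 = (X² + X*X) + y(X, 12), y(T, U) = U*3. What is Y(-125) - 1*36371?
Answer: 88773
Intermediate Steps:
y(T, U) = 3*U
Y(X) = 144 + 8*X² (Y(X) = 4*((X² + X*X) + 3*12) = 4*((X² + X²) + 36) = 4*(2*X² + 36) = 4*(36 + 2*X²) = 144 + 8*X²)
Y(-125) - 1*36371 = (144 + 8*(-125)²) - 1*36371 = (144 + 8*15625) - 36371 = (144 + 125000) - 36371 = 125144 - 36371 = 88773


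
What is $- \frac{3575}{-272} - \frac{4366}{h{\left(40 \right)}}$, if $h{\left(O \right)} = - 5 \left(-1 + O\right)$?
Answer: $\frac{1884677}{53040} \approx 35.533$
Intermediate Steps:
$h{\left(O \right)} = 5 - 5 O$
$- \frac{3575}{-272} - \frac{4366}{h{\left(40 \right)}} = - \frac{3575}{-272} - \frac{4366}{5 - 200} = \left(-3575\right) \left(- \frac{1}{272}\right) - \frac{4366}{5 - 200} = \frac{3575}{272} - \frac{4366}{-195} = \frac{3575}{272} - - \frac{4366}{195} = \frac{3575}{272} + \frac{4366}{195} = \frac{1884677}{53040}$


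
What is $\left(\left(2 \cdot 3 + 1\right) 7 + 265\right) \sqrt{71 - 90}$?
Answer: $314 i \sqrt{19} \approx 1368.7 i$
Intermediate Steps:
$\left(\left(2 \cdot 3 + 1\right) 7 + 265\right) \sqrt{71 - 90} = \left(\left(6 + 1\right) 7 + 265\right) \sqrt{-19} = \left(7 \cdot 7 + 265\right) i \sqrt{19} = \left(49 + 265\right) i \sqrt{19} = 314 i \sqrt{19}$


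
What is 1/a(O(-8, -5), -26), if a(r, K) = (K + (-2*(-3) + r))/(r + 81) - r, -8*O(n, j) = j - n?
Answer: 5160/631 ≈ 8.1775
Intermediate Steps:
O(n, j) = -j/8 + n/8 (O(n, j) = -(j - n)/8 = -j/8 + n/8)
a(r, K) = -r + (6 + K + r)/(81 + r) (a(r, K) = (K + (6 + r))/(81 + r) - r = (6 + K + r)/(81 + r) - r = -r + (6 + K + r)/(81 + r))
1/a(O(-8, -5), -26) = 1/((6 - 26 - (-⅛*(-5) + (⅛)*(-8))² - 80*(-⅛*(-5) + (⅛)*(-8)))/(81 + (-⅛*(-5) + (⅛)*(-8)))) = 1/((6 - 26 - (5/8 - 1)² - 80*(5/8 - 1))/(81 + (5/8 - 1))) = 1/((6 - 26 - (-3/8)² - 80*(-3/8))/(81 - 3/8)) = 1/((6 - 26 - 1*9/64 + 30)/(645/8)) = 1/(8*(6 - 26 - 9/64 + 30)/645) = 1/((8/645)*(631/64)) = 1/(631/5160) = 5160/631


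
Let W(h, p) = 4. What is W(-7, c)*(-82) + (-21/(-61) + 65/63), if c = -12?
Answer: -1255216/3843 ≈ -326.62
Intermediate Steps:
W(-7, c)*(-82) + (-21/(-61) + 65/63) = 4*(-82) + (-21/(-61) + 65/63) = -328 + (-21*(-1/61) + 65*(1/63)) = -328 + (21/61 + 65/63) = -328 + 5288/3843 = -1255216/3843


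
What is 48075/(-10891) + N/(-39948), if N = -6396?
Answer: -154236772/36256139 ≈ -4.2541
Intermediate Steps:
48075/(-10891) + N/(-39948) = 48075/(-10891) - 6396/(-39948) = 48075*(-1/10891) - 6396*(-1/39948) = -48075/10891 + 533/3329 = -154236772/36256139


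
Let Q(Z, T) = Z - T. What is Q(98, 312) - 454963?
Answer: -455177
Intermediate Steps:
Q(98, 312) - 454963 = (98 - 1*312) - 454963 = (98 - 312) - 454963 = -214 - 454963 = -455177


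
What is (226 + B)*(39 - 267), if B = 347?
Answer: -130644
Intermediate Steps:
(226 + B)*(39 - 267) = (226 + 347)*(39 - 267) = 573*(-228) = -130644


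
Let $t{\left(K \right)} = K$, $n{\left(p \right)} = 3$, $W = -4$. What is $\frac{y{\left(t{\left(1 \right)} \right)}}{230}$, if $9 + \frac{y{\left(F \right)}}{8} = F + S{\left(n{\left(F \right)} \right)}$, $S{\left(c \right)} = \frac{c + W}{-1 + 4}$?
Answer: $- \frac{20}{69} \approx -0.28986$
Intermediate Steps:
$S{\left(c \right)} = - \frac{4}{3} + \frac{c}{3}$ ($S{\left(c \right)} = \frac{c - 4}{-1 + 4} = \frac{-4 + c}{3} = \left(-4 + c\right) \frac{1}{3} = - \frac{4}{3} + \frac{c}{3}$)
$y{\left(F \right)} = - \frac{224}{3} + 8 F$ ($y{\left(F \right)} = -72 + 8 \left(F + \left(- \frac{4}{3} + \frac{1}{3} \cdot 3\right)\right) = -72 + 8 \left(F + \left(- \frac{4}{3} + 1\right)\right) = -72 + 8 \left(F - \frac{1}{3}\right) = -72 + 8 \left(- \frac{1}{3} + F\right) = -72 + \left(- \frac{8}{3} + 8 F\right) = - \frac{224}{3} + 8 F$)
$\frac{y{\left(t{\left(1 \right)} \right)}}{230} = \frac{- \frac{224}{3} + 8 \cdot 1}{230} = \left(- \frac{224}{3} + 8\right) \frac{1}{230} = \left(- \frac{200}{3}\right) \frac{1}{230} = - \frac{20}{69}$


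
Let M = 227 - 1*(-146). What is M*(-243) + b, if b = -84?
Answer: -90723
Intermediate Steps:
M = 373 (M = 227 + 146 = 373)
M*(-243) + b = 373*(-243) - 84 = -90639 - 84 = -90723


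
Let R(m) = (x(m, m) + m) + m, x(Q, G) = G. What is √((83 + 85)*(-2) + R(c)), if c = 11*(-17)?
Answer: I*√897 ≈ 29.95*I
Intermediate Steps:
c = -187
R(m) = 3*m (R(m) = (m + m) + m = 2*m + m = 3*m)
√((83 + 85)*(-2) + R(c)) = √((83 + 85)*(-2) + 3*(-187)) = √(168*(-2) - 561) = √(-336 - 561) = √(-897) = I*√897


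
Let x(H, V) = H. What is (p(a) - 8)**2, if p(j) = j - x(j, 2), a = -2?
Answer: 64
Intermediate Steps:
p(j) = 0 (p(j) = j - j = 0)
(p(a) - 8)**2 = (0 - 8)**2 = (-8)**2 = 64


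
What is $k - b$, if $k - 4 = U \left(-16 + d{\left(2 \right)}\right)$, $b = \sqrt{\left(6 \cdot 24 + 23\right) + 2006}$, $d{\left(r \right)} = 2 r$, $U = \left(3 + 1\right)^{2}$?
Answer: $-188 - \sqrt{2173} \approx -234.62$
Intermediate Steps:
$U = 16$ ($U = 4^{2} = 16$)
$b = \sqrt{2173}$ ($b = \sqrt{\left(144 + 23\right) + 2006} = \sqrt{167 + 2006} = \sqrt{2173} \approx 46.615$)
$k = -188$ ($k = 4 + 16 \left(-16 + 2 \cdot 2\right) = 4 + 16 \left(-16 + 4\right) = 4 + 16 \left(-12\right) = 4 - 192 = -188$)
$k - b = -188 - \sqrt{2173}$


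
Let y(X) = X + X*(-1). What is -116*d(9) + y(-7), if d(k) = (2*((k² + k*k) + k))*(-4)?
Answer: 158688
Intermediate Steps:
y(X) = 0 (y(X) = X - X = 0)
d(k) = -16*k² - 8*k (d(k) = (2*((k² + k²) + k))*(-4) = (2*(2*k² + k))*(-4) = (2*(k + 2*k²))*(-4) = (2*k + 4*k²)*(-4) = -16*k² - 8*k)
-116*d(9) + y(-7) = -(-928)*9*(1 + 2*9) + 0 = -(-928)*9*(1 + 18) + 0 = -(-928)*9*19 + 0 = -116*(-1368) + 0 = 158688 + 0 = 158688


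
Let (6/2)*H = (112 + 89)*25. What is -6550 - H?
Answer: -8225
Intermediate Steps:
H = 1675 (H = ((112 + 89)*25)/3 = (201*25)/3 = (⅓)*5025 = 1675)
-6550 - H = -6550 - 1*1675 = -6550 - 1675 = -8225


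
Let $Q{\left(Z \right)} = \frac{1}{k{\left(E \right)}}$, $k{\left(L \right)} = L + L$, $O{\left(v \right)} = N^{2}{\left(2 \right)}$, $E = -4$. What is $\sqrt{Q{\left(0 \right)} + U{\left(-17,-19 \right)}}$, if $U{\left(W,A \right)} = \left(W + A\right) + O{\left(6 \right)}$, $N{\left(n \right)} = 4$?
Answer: $\frac{i \sqrt{322}}{4} \approx 4.4861 i$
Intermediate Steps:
$O{\left(v \right)} = 16$ ($O{\left(v \right)} = 4^{2} = 16$)
$k{\left(L \right)} = 2 L$
$Q{\left(Z \right)} = - \frac{1}{8}$ ($Q{\left(Z \right)} = \frac{1}{2 \left(-4\right)} = \frac{1}{-8} = - \frac{1}{8}$)
$U{\left(W,A \right)} = 16 + A + W$ ($U{\left(W,A \right)} = \left(W + A\right) + 16 = \left(A + W\right) + 16 = 16 + A + W$)
$\sqrt{Q{\left(0 \right)} + U{\left(-17,-19 \right)}} = \sqrt{- \frac{1}{8} - 20} = \sqrt{- \frac{161}{8}} = \frac{i \sqrt{322}}{4}$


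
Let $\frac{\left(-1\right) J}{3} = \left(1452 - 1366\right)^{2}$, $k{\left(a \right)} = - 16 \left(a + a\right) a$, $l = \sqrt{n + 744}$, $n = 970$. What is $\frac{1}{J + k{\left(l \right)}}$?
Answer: $- \frac{1}{77036} \approx -1.2981 \cdot 10^{-5}$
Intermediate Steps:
$l = \sqrt{1714}$ ($l = \sqrt{970 + 744} = \sqrt{1714} \approx 41.401$)
$k{\left(a \right)} = - 32 a^{2}$ ($k{\left(a \right)} = - 16 \cdot 2 a a = - 16 \cdot 2 a^{2} = - 32 a^{2}$)
$J = -22188$ ($J = - 3 \left(1452 - 1366\right)^{2} = - 3 \cdot 86^{2} = \left(-3\right) 7396 = -22188$)
$\frac{1}{J + k{\left(l \right)}} = \frac{1}{-22188 - 32 \left(\sqrt{1714}\right)^{2}} = \frac{1}{-22188 - 54848} = \frac{1}{-77036} = - \frac{1}{77036}$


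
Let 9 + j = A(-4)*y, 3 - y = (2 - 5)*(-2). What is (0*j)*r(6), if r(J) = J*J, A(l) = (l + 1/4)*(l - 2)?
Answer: 0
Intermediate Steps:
A(l) = (-2 + l)*(¼ + l) (A(l) = (l + ¼)*(-2 + l) = (¼ + l)*(-2 + l) = (-2 + l)*(¼ + l))
y = -3 (y = 3 - (2 - 5)*(-2) = 3 - (-3)*(-2) = 3 - 1*6 = 3 - 6 = -3)
r(J) = J²
j = -153/2 (j = -9 + (-½ + (-4)² - 7/4*(-4))*(-3) = -9 + (-½ + 16 + 7)*(-3) = -9 + (45/2)*(-3) = -9 - 135/2 = -153/2 ≈ -76.500)
(0*j)*r(6) = (0*(-153/2))*6² = 0*36 = 0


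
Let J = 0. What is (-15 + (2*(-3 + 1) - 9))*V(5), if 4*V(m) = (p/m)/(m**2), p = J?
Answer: 0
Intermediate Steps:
p = 0
V(m) = 0 (V(m) = ((0/m)/(m**2))/4 = (0/m**2)/4 = (1/4)*0 = 0)
(-15 + (2*(-3 + 1) - 9))*V(5) = (-15 + (2*(-3 + 1) - 9))*0 = (-15 + (2*(-2) - 9))*0 = (-15 + (-4 - 9))*0 = (-15 - 13)*0 = -28*0 = 0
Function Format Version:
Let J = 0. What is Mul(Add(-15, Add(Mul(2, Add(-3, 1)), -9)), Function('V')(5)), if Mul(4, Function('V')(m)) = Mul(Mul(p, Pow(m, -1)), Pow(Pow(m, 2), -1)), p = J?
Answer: 0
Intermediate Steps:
p = 0
Function('V')(m) = 0 (Function('V')(m) = Mul(Rational(1, 4), Mul(Mul(0, Pow(m, -1)), Pow(Pow(m, 2), -1))) = Mul(Rational(1, 4), Mul(0, Pow(m, -2))) = Mul(Rational(1, 4), 0) = 0)
Mul(Add(-15, Add(Mul(2, Add(-3, 1)), -9)), Function('V')(5)) = Mul(Add(-15, Add(Mul(2, Add(-3, 1)), -9)), 0) = Mul(Add(-15, Add(Mul(2, -2), -9)), 0) = Mul(Add(-15, Add(-4, -9)), 0) = Mul(Add(-15, -13), 0) = Mul(-28, 0) = 0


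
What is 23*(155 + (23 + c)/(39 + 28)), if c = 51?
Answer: 240557/67 ≈ 3590.4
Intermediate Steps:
23*(155 + (23 + c)/(39 + 28)) = 23*(155 + (23 + 51)/(39 + 28)) = 23*(155 + 74/67) = 23*(10459/67) = 240557/67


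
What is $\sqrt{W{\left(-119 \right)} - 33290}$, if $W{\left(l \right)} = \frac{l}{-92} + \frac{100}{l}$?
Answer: $\frac{i \sqrt{997510485783}}{5474} \approx 182.45 i$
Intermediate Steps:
$W{\left(l \right)} = \frac{100}{l} - \frac{l}{92}$ ($W{\left(l \right)} = l \left(- \frac{1}{92}\right) + \frac{100}{l} = - \frac{l}{92} + \frac{100}{l} = \frac{100}{l} - \frac{l}{92}$)
$\sqrt{W{\left(-119 \right)} - 33290} = \sqrt{\left(\frac{100}{-119} - - \frac{119}{92}\right) - 33290} = \sqrt{\left(100 \left(- \frac{1}{119}\right) + \frac{119}{92}\right) - 33290} = \sqrt{\left(- \frac{100}{119} + \frac{119}{92}\right) - 33290} = \sqrt{\frac{4961}{10948} - 33290} = \sqrt{- \frac{364453959}{10948}} = \frac{i \sqrt{997510485783}}{5474}$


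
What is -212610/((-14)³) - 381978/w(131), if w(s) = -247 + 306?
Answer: -517801821/80948 ≈ -6396.7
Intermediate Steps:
w(s) = 59
-212610/((-14)³) - 381978/w(131) = -212610/((-14)³) - 381978/59 = -212610/(-2744) - 381978*1/59 = -212610*(-1/2744) - 381978/59 = 106305/1372 - 381978/59 = -517801821/80948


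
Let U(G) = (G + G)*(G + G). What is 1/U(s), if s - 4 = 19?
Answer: 1/2116 ≈ 0.00047259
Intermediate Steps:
s = 23 (s = 4 + 19 = 23)
U(G) = 4*G**2 (U(G) = (2*G)*(2*G) = 4*G**2)
1/U(s) = 1/(4*23**2) = 1/(4*529) = 1/2116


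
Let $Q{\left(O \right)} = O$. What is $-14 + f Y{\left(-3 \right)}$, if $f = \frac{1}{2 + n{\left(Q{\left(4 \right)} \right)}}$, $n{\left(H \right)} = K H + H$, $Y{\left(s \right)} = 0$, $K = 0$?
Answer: $-14$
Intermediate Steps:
$n{\left(H \right)} = H$ ($n{\left(H \right)} = 0 H + H = 0 + H = H$)
$f = \frac{1}{6}$ ($f = \frac{1}{2 + 4} = \frac{1}{6} \approx 0.16667$)
$-14 + f Y{\left(-3 \right)} = -14 + \frac{1}{6} \cdot 0 = -14 + 0 = -14$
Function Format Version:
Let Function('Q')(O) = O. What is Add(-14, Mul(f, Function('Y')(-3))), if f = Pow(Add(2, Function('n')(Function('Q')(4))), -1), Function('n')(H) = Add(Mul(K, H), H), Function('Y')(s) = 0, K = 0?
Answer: -14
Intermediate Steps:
Function('n')(H) = H (Function('n')(H) = Add(Mul(0, H), H) = Add(0, H) = H)
f = Rational(1, 6) (f = Pow(Add(2, 4), -1) = Pow(6, -1) = Rational(1, 6) ≈ 0.16667)
Add(-14, Mul(f, Function('Y')(-3))) = Add(-14, Mul(Rational(1, 6), 0)) = Add(-14, 0) = -14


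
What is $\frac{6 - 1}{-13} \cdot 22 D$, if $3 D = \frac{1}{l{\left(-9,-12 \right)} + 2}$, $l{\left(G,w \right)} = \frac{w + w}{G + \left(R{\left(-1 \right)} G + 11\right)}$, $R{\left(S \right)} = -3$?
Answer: $- \frac{1595}{663} \approx -2.4057$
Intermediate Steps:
$l{\left(G,w \right)} = \frac{2 w}{11 - 2 G}$ ($l{\left(G,w \right)} = \frac{w + w}{G - \left(-11 + 3 G\right)} = \frac{2 w}{G - \left(-11 + 3 G\right)} = \frac{2 w}{11 - 2 G}$)
$D = \frac{29}{102}$ ($D = \frac{1}{3 \left(2 \left(-12\right) \frac{1}{11 - -18} + 2\right)} = \frac{1}{3 \left(2 \left(-12\right) \frac{1}{11 + 18} + 2\right)} = \frac{1}{3 \left(2 \left(-12\right) \frac{1}{29} + 2\right)} = \frac{1}{3 \left(- \frac{24}{29} + 2\right)} = \frac{1}{3 \cdot \frac{34}{29}} = \frac{1}{3} \cdot \frac{29}{34} = \frac{29}{102} \approx 0.28431$)
$\frac{6 - 1}{-13} \cdot 22 D = \frac{6 - 1}{-13} \cdot 22 \cdot \frac{29}{102} = \left(6 - 1\right) \left(- \frac{1}{13}\right) 22 \cdot \frac{29}{102} = 5 \left(- \frac{1}{13}\right) 22 \cdot \frac{29}{102} = \left(- \frac{5}{13}\right) 22 \cdot \frac{29}{102} = \left(- \frac{110}{13}\right) \frac{29}{102} = - \frac{1595}{663}$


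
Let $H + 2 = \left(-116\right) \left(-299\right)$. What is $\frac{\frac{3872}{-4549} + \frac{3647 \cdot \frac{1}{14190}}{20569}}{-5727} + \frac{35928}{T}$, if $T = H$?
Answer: $\frac{136616779418817877417}{131859927255058325730} \approx 1.0361$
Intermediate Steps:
$H = 34682$ ($H = -2 - -34684 = -2 + 34684 = 34682$)
$T = 34682$
$\frac{\frac{3872}{-4549} + \frac{3647 \cdot \frac{1}{14190}}{20569}}{-5727} + \frac{35928}{T} = \frac{\frac{3872}{-4549} + \frac{3647 \cdot \frac{1}{14190}}{20569}}{-5727} + \frac{35928}{34682} = \left(3872 \left(- \frac{1}{4549}\right) + 3647 \cdot \frac{1}{14190} \cdot \frac{1}{20569}\right) \left(- \frac{1}{5727}\right) + 35928 \cdot \frac{1}{34682} = \left(- \frac{3872}{4549} + \frac{3647}{14190} \cdot \frac{1}{20569}\right) \left(- \frac{1}{5727}\right) + \frac{17964}{17341} = \left(- \frac{3872}{4549} + \frac{3647}{291874110}\right) \left(- \frac{1}{5727}\right) + \frac{17964}{17341} = \left(- \frac{1130119963717}{1327735326390}\right) \left(- \frac{1}{5727}\right) + \frac{17964}{17341} = \frac{1130119963717}{7603940214235530} + \frac{17964}{17341} = \frac{136616779418817877417}{131859927255058325730}$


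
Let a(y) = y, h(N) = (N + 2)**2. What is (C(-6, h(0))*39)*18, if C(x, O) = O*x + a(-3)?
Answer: -18954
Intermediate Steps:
h(N) = (2 + N)**2
C(x, O) = -3 + O*x (C(x, O) = O*x - 3 = -3 + O*x)
(C(-6, h(0))*39)*18 = ((-3 + (2 + 0)**2*(-6))*39)*18 = ((-3 + 2**2*(-6))*39)*18 = ((-3 + 4*(-6))*39)*18 = ((-3 - 24)*39)*18 = -27*39*18 = -1053*18 = -18954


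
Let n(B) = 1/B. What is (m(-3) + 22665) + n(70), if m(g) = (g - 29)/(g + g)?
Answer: 4760773/210 ≈ 22670.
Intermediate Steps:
m(g) = (-29 + g)/(2*g) (m(g) = (-29 + g)/((2*g)) = (-29 + g)*(1/(2*g)) = (-29 + g)/(2*g))
(m(-3) + 22665) + n(70) = ((1/2)*(-29 - 3)/(-3) + 22665) + 1/70 = ((1/2)*(-1/3)*(-32) + 22665) + 1/70 = (16/3 + 22665) + 1/70 = 68011/3 + 1/70 = 4760773/210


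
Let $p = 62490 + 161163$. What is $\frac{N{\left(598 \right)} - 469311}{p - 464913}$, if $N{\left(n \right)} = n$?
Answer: $\frac{468713}{241260} \approx 1.9428$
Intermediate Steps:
$p = 223653$
$\frac{N{\left(598 \right)} - 469311}{p - 464913} = \frac{598 - 469311}{223653 - 464913} = - \frac{468713}{-241260} = \left(-468713\right) \left(- \frac{1}{241260}\right) = \frac{468713}{241260}$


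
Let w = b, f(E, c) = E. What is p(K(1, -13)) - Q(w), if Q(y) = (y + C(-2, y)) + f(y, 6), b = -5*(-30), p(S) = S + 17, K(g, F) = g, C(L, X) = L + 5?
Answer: -285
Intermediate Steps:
C(L, X) = 5 + L
p(S) = 17 + S
b = 150
w = 150
Q(y) = 3 + 2*y (Q(y) = (y + (5 - 2)) + y = (y + 3) + y = (3 + y) + y = 3 + 2*y)
p(K(1, -13)) - Q(w) = (17 + 1) - (3 + 2*150) = 18 - (3 + 300) = 18 - 1*303 = 18 - 303 = -285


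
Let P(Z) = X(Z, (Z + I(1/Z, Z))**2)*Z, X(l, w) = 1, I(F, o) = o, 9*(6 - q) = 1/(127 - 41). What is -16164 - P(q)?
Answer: -12515579/774 ≈ -16170.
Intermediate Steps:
q = 4643/774 (q = 6 - 1/(9*(127 - 41)) = 6 - 1/9/86 = 6 - 1/9*1/86 = 6 - 1/774 = 4643/774 ≈ 5.9987)
P(Z) = Z (P(Z) = 1*Z = Z)
-16164 - P(q) = -16164 - 1*4643/774 = -16164 - 4643/774 = -12515579/774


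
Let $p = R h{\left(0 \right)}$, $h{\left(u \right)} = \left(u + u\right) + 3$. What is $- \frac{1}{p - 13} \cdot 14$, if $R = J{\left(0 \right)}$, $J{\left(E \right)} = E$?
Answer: $\frac{14}{13} \approx 1.0769$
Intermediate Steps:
$h{\left(u \right)} = 3 + 2 u$ ($h{\left(u \right)} = 2 u + 3 = 3 + 2 u$)
$R = 0$
$p = 0$ ($p = 0 \left(3 + 2 \cdot 0\right) = 0 \left(3 + 0\right) = 0 \cdot 3 = 0$)
$- \frac{1}{p - 13} \cdot 14 = - \frac{1}{0 - 13} \cdot 14 = - \frac{1}{-13} \cdot 14 = \left(-1\right) \left(- \frac{1}{13}\right) 14 = \frac{1}{13} \cdot 14 = \frac{14}{13}$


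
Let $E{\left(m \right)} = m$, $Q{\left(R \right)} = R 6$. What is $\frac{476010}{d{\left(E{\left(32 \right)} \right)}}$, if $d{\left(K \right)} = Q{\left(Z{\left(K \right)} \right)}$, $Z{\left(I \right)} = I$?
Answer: $\frac{79335}{32} \approx 2479.2$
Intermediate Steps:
$Q{\left(R \right)} = 6 R$
$d{\left(K \right)} = 6 K$
$\frac{476010}{d{\left(E{\left(32 \right)} \right)}} = \frac{476010}{6 \cdot 32} = \frac{476010}{192} = 476010 \cdot \frac{1}{192} = \frac{79335}{32}$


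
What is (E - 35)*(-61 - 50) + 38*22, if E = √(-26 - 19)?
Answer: 4721 - 333*I*√5 ≈ 4721.0 - 744.61*I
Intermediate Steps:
E = 3*I*√5 (E = √(-45) = 3*I*√5 ≈ 6.7082*I)
(E - 35)*(-61 - 50) + 38*22 = (3*I*√5 - 35)*(-61 - 50) + 38*22 = (-35 + 3*I*√5)*(-111) + 836 = (3885 - 333*I*√5) + 836 = 4721 - 333*I*√5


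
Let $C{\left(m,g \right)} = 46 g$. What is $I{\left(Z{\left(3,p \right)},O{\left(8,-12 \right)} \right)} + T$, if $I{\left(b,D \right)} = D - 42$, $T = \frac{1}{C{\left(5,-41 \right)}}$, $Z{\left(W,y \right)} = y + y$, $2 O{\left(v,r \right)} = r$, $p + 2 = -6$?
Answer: $- \frac{90529}{1886} \approx -48.001$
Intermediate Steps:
$p = -8$ ($p = -2 - 6 = -8$)
$O{\left(v,r \right)} = \frac{r}{2}$
$Z{\left(W,y \right)} = 2 y$
$T = - \frac{1}{1886}$ ($T = \frac{1}{46 \left(-41\right)} = \frac{1}{-1886} = - \frac{1}{1886} \approx -0.00053022$)
$I{\left(b,D \right)} = -42 + D$ ($I{\left(b,D \right)} = D - 42 = -42 + D$)
$I{\left(Z{\left(3,p \right)},O{\left(8,-12 \right)} \right)} + T = \left(-42 + \frac{1}{2} \left(-12\right)\right) - \frac{1}{1886} = \left(-42 - 6\right) - \frac{1}{1886} = -48 - \frac{1}{1886} = - \frac{90529}{1886}$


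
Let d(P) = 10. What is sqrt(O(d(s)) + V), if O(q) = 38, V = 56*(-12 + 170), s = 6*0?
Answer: sqrt(8886) ≈ 94.266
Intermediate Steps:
s = 0
V = 8848 (V = 56*158 = 8848)
sqrt(O(d(s)) + V) = sqrt(38 + 8848) = sqrt(8886)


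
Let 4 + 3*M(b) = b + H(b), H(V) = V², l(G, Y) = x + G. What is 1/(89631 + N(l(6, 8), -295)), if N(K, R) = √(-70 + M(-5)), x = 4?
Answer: 268893/24101148677 - I*√582/24101148677 ≈ 1.1157e-5 - 1.001e-9*I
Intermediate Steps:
l(G, Y) = 4 + G
M(b) = -4/3 + b/3 + b²/3 (M(b) = -4/3 + (b + b²)/3 = -4/3 + (b/3 + b²/3) = -4/3 + b/3 + b²/3)
N(K, R) = I*√582/3 (N(K, R) = √(-70 + (-4/3 + (⅓)*(-5) + (⅓)*(-5)²)) = √(-70 + (-4/3 - 5/3 + (⅓)*25)) = √(-70 + (-4/3 - 5/3 + 25/3)) = √(-70 + 16/3) = √(-194/3) = I*√582/3)
1/(89631 + N(l(6, 8), -295)) = 1/(89631 + I*√582/3)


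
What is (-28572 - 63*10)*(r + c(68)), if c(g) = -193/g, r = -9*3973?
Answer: 35504799069/34 ≈ 1.0443e+9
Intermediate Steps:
r = -35757
(-28572 - 63*10)*(r + c(68)) = (-28572 - 63*10)*(-35757 - 193/68) = (-28572 - 630)*(-35757 - 193*1/68) = -29202*(-35757 - 193/68) = -29202*(-2431669/68) = 35504799069/34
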